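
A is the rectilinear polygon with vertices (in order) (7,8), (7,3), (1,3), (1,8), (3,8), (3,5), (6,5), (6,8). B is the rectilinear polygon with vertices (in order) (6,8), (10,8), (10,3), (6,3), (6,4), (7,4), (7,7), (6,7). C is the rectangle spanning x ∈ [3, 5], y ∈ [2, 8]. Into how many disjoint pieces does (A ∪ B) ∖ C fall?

2

(A ∪ B) ∖ C splits into 2 disjoint pieces (area 22, area 10).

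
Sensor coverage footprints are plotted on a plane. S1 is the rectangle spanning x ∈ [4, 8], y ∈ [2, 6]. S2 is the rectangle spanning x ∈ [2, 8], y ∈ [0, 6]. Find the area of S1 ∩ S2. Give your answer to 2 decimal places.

|S1∩S2|: x∈[4,8], y∈[2,6] → 4·4 = 16.

16.00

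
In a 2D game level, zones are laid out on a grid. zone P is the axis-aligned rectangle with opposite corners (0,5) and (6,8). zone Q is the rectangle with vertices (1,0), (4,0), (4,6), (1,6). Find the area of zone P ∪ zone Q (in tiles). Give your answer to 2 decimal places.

33.00

By inclusion–exclusion:
Individual areas: |zone P| = 18, |zone Q| = 18.
|zone P∩zone Q|: x∈[1,4], y∈[5,6] → 3·1 = 3.
|zone P ∪ zone Q| = 36 − 3 = 33.00.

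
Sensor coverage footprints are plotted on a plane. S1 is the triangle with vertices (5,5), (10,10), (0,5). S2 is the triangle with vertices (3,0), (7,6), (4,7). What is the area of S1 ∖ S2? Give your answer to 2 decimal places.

|S1| = 12.5, |S1∩S2| = 3.1607.
|S1 ∖ S2| = |S1| − |S1∩S2| = 12.5 − 3.1607 = 9.34.

9.34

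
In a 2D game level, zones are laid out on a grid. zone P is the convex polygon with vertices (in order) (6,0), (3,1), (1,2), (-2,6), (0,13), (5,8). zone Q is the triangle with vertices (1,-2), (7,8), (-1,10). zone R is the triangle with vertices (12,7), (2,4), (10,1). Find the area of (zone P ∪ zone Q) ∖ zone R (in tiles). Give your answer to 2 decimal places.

63.67

|zone P ∪ zone Q| = 67.8521.
|(zone P ∪ zone Q) ∩ zone R| = 4.1809.
|(zone P ∪ zone Q) ∖ zone R| = 67.8521 − 4.1809 = 63.67.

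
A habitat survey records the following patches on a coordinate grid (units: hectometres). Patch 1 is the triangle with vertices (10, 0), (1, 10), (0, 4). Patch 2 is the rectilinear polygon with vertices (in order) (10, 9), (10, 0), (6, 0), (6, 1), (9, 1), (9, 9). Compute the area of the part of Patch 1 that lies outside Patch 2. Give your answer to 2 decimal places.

|Patch 1| = 32, |Patch 1∩Patch 2| = 0.8056.
|Patch 1 ∖ Patch 2| = |Patch 1| − |Patch 1∩Patch 2| = 32 − 0.8056 = 31.19.

31.19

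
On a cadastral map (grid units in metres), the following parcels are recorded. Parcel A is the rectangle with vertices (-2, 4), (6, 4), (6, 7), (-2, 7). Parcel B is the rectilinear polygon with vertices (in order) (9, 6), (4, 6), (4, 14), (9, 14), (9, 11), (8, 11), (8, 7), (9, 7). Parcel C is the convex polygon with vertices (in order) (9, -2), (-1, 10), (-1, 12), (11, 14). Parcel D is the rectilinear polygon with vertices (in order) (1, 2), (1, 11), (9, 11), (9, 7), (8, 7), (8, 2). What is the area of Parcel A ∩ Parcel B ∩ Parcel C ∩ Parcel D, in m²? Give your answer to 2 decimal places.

The intersection is the polygon with vertices (4,6), (4,7), (6,7), (6,6).
By the shoelace formula its area is 2.00.

2.00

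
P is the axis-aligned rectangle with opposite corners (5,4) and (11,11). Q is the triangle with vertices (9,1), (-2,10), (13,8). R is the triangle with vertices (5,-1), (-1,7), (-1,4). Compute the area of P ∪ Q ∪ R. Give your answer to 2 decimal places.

79.62

By inclusion–exclusion:
Individual areas: |P| = 42, |Q| = 56.5, |R| = 9.
|P∩Q| = 27.8831.
|P∩R| = 0.
|Q∩R| = 0.
|P∩Q∩R| = 0.
|P ∪ Q ∪ R| = 107.5 − 27.8831 + 0 = 79.62.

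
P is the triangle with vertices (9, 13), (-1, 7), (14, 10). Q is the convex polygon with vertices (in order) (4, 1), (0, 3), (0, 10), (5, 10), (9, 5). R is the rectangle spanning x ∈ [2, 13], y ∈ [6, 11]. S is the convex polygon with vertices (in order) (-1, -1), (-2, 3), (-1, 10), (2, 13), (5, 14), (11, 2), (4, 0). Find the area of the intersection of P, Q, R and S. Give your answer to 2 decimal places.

6.22

The intersection is the polygon with vertices (6.241,8.448), (2,7.6), (2,8.8), (4,10), (5,10).
By the shoelace formula its area is 6.22.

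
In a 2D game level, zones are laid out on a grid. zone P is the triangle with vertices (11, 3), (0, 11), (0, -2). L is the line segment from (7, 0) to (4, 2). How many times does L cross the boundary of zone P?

The segment meets the boundary at (5.946,0.703).

1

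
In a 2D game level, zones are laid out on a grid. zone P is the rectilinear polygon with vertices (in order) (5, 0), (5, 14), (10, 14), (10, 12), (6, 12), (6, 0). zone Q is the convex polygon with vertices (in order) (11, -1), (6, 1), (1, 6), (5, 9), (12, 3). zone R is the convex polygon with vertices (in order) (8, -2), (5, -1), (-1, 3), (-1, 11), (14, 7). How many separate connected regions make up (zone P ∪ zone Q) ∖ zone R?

(zone P ∪ zone Q) ∖ zone R splits into 2 disjoint pieces (area 12.7333, area 5.2616).

2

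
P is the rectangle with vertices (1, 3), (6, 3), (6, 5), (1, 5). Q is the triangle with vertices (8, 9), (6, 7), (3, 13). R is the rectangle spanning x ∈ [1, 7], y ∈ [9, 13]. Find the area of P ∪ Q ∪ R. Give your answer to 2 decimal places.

By inclusion–exclusion:
Individual areas: |P| = 10, |Q| = 9, |R| = 24.
|P∩Q| = 0.
|P∩R| = 0 (no overlap).
|Q∩R| = 5.6.
|P∩Q∩R| = 0.
|P ∪ Q ∪ R| = 43 − 5.6 + 0 = 37.40.

37.40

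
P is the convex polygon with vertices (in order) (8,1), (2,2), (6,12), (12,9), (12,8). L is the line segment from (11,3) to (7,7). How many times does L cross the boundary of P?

1

The segment meets the boundary at (9.818,4.182).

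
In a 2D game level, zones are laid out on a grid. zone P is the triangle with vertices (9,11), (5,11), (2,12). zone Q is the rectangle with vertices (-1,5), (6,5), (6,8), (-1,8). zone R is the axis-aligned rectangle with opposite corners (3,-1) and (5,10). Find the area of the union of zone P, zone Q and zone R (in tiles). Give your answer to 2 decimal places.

By inclusion–exclusion:
Individual areas: |zone P| = 2, |zone Q| = 21, |zone R| = 22.
|zone P∩zone Q| = 0.
|zone P∩zone R| = 0.
|zone Q∩zone R|: x∈[3,5], y∈[5,8] → 2·3 = 6.
|zone P∩zone Q∩zone R| = 0.
|zone P ∪ zone Q ∪ zone R| = 45 − 6 + 0 = 39.00.

39.00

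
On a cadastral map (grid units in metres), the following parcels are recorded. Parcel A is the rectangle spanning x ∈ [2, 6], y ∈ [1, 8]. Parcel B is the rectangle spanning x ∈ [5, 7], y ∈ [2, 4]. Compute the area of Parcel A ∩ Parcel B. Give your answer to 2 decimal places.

|Parcel A∩Parcel B|: x∈[5,6], y∈[2,4] → 1·2 = 2.

2.00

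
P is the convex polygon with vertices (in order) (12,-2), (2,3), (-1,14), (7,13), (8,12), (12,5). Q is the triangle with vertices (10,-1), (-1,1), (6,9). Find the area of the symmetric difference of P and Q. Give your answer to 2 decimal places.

|P| = 124, |Q| = 51, |P∩Q| = 35.0693.
|P △ Q| = |P| + |Q| − 2·|P∩Q| = 124 + 51 − 70.1386 = 104.86.

104.86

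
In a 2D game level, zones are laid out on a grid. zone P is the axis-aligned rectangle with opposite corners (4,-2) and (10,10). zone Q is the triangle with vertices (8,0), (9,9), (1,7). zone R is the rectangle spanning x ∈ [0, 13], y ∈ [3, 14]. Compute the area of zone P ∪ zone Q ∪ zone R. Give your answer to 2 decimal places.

By inclusion–exclusion:
Individual areas: |zone P| = 72, |zone Q| = 35, |zone R| = 143.
|zone P∩zone Q| = 29.375.
|zone P∩zone R|: x∈[4,10], y∈[3,10] → 6·7 = 42.
|zone Q∩zone R| = 30.
|zone P∩zone Q∩zone R| = 24.375.
|zone P ∪ zone Q ∪ zone R| = 250 − 101.375 + 24.375 = 173.00.

173.00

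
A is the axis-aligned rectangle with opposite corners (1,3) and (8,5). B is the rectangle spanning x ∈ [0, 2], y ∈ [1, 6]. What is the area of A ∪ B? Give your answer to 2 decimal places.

By inclusion–exclusion:
Individual areas: |A| = 14, |B| = 10.
|A∩B|: x∈[1,2], y∈[3,5] → 1·2 = 2.
|A ∪ B| = 24 − 2 = 22.00.

22.00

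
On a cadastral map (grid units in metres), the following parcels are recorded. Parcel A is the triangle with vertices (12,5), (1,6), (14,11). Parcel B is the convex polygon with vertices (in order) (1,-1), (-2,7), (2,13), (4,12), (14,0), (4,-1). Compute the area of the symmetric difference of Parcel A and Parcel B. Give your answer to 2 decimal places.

133.06

|Parcel A| = 34, |Parcel B| = 124, |Parcel A∩Parcel B| = 12.4679.
|Parcel A △ Parcel B| = |Parcel A| + |Parcel B| − 2·|Parcel A∩Parcel B| = 34 + 124 − 24.9359 = 133.06.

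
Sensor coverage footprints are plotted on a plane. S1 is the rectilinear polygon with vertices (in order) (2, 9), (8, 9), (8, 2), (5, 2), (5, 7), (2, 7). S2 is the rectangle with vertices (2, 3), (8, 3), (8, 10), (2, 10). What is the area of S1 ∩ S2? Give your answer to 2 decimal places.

The intersection is the polygon with vertices (8,9), (8,3), (5,3), (5,7), (2,7), (2,9).
By the shoelace formula its area is 24.00.

24.00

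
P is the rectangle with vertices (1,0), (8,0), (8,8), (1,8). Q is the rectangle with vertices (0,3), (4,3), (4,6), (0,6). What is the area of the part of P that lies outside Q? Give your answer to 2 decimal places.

|P∩Q|: x∈[1,4], y∈[3,6] → 3·3 = 9.
|P| = 56.
|P ∖ Q| = |P| − |P∩Q| = 56 − 9 = 47.00.

47.00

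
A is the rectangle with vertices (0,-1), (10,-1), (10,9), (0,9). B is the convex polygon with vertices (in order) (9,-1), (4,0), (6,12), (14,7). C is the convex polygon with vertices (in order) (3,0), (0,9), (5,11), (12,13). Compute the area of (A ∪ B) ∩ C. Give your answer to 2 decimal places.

48.63

The region (A ∪ B) ∩ C is the polygon with vertices (5.5,9), (5.875,11.25), (6.784,11.51), (9.705,9.685), (3,0), (0,9).
By the shoelace formula its area is 48.63.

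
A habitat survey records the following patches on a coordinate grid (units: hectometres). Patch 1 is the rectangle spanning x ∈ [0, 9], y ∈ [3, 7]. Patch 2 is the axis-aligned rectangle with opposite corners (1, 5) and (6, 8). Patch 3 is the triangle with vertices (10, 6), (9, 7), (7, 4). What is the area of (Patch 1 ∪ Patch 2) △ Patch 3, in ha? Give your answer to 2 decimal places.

|Patch 1 ∪ Patch 2| = 41.
|(Patch 1 ∪ Patch 2) ∩ Patch 3| = 1.6667.
|(Patch 1 ∪ Patch 2) △ Patch 3| = 41 + 2.5 − 3.3333 = 40.17.

40.17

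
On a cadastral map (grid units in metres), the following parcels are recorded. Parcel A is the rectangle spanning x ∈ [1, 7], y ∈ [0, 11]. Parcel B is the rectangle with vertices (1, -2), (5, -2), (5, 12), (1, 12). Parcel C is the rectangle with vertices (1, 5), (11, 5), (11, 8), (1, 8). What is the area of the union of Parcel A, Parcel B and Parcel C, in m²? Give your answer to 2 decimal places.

90.00

By inclusion–exclusion:
Individual areas: |Parcel A| = 66, |Parcel B| = 56, |Parcel C| = 30.
|Parcel A∩Parcel B|: x∈[1,5], y∈[0,11] → 4·11 = 44.
|Parcel A∩Parcel C|: x∈[1,7], y∈[5,8] → 6·3 = 18.
|Parcel B∩Parcel C|: x∈[1,5], y∈[5,8] → 4·3 = 12.
|Parcel A∩Parcel B∩Parcel C| = 12.
|Parcel A ∪ Parcel B ∪ Parcel C| = 152 − 74 + 12 = 90.00.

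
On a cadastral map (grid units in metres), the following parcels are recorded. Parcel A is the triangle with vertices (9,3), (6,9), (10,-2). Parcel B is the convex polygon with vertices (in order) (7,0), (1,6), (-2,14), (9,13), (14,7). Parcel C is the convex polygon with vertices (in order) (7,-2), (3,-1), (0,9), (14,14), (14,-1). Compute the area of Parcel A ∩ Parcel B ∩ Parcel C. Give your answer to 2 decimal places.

The intersection is the polygon with vertices (9,3), (9.167,2.167), (8.667,1.667), (6,9).
By the shoelace formula its area is 3.25.

3.25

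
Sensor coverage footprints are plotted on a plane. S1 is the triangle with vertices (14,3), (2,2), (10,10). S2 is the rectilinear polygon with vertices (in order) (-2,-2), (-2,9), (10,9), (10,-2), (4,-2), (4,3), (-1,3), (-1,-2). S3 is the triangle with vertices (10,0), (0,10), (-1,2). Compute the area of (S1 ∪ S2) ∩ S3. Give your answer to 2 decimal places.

|S1 ∪ S2| = 123.5.
|(S1 ∪ S2) ∩ S3| = 38.56.

38.56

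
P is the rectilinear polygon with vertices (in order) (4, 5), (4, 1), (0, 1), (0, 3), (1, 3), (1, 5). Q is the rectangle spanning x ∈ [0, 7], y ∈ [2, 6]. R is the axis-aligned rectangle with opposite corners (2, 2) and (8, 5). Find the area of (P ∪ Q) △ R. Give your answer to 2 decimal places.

20.00

|P ∪ Q| = 32.
|(P ∪ Q) ∩ R| = 15.
|(P ∪ Q) △ R| = 32 + 18 − 30 = 20.00.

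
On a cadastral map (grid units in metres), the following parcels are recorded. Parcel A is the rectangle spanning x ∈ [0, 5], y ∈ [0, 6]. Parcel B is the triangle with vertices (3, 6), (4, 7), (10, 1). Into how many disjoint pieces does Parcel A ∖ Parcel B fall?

Parcel A ∖ Parcel B is a single connected region.

1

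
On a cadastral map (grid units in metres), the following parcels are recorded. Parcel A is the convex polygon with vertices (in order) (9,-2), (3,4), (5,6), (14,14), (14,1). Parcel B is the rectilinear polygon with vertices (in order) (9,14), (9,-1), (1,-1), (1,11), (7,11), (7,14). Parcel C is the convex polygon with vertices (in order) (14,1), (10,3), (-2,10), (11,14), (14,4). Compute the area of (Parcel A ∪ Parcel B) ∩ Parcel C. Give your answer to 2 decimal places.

|Parcel A ∪ Parcel B| = 163.8889.
|(Parcel A ∪ Parcel B) ∩ Parcel C| = 80.57.

80.57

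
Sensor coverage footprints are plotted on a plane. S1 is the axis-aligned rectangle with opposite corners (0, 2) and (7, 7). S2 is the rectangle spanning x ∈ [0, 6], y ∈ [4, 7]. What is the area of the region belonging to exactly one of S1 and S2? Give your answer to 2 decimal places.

|S1∩S2|: x∈[0,6], y∈[4,7] → 6·3 = 18.
|S1 △ S2| = |S1| + |S2| − 2·|S1∩S2| = 35 + 18 − 36 = 17.00.

17.00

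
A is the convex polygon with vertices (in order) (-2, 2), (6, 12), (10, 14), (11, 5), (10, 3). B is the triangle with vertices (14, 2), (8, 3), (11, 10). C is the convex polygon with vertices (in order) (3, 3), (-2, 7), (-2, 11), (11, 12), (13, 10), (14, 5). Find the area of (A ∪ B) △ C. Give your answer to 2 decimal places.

|A ∪ B| = 97.4918.
|(A ∪ B) ∩ C| = 70.0565.
|(A ∪ B) △ C| = 97.4918 + 110 − 140.1131 = 67.38.

67.38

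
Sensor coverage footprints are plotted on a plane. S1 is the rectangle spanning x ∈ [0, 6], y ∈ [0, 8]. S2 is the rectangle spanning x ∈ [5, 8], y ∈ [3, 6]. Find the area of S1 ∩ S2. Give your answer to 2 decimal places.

3.00

|S1∩S2|: x∈[5,6], y∈[3,6] → 1·3 = 3.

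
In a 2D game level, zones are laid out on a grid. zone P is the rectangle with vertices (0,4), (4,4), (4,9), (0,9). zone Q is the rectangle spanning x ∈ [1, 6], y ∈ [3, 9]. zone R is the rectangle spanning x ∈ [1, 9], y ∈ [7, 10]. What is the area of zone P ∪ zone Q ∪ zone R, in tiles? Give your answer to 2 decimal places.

49.00

By inclusion–exclusion:
Individual areas: |zone P| = 20, |zone Q| = 30, |zone R| = 24.
|zone P∩zone Q|: x∈[1,4], y∈[4,9] → 3·5 = 15.
|zone P∩zone R|: x∈[1,4], y∈[7,9] → 3·2 = 6.
|zone Q∩zone R|: x∈[1,6], y∈[7,9] → 5·2 = 10.
|zone P∩zone Q∩zone R| = 6.
|zone P ∪ zone Q ∪ zone R| = 74 − 31 + 6 = 49.00.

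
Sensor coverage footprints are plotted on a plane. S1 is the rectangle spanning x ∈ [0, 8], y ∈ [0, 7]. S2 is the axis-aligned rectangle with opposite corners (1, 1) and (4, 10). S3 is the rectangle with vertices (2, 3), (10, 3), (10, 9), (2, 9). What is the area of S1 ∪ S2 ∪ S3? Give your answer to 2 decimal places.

85.00

By inclusion–exclusion:
Individual areas: |S1| = 56, |S2| = 27, |S3| = 48.
|S1∩S2|: x∈[1,4], y∈[1,7] → 3·6 = 18.
|S1∩S3|: x∈[2,8], y∈[3,7] → 6·4 = 24.
|S2∩S3|: x∈[2,4], y∈[3,9] → 2·6 = 12.
|S1∩S2∩S3| = 8.
|S1 ∪ S2 ∪ S3| = 131 − 54 + 8 = 85.00.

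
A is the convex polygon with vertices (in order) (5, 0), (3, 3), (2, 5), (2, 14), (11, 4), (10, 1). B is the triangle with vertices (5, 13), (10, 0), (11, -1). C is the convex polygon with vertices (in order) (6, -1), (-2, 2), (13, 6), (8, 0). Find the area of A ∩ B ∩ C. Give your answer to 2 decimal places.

1.24

The intersection is the polygon with vertices (9.698,2.038), (9.368,1.642), (8.186,4.716), (8.513,4.803).
By the shoelace formula its area is 1.24.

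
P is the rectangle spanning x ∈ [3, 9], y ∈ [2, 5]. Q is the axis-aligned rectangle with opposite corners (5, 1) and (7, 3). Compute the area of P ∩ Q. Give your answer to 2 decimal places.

2.00

|P∩Q|: x∈[5,7], y∈[2,3] → 2·1 = 2.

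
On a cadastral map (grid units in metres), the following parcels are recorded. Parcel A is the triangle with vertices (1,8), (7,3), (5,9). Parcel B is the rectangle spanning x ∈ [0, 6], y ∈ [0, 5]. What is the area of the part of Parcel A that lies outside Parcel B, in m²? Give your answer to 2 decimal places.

|Parcel A| = 13, |Parcel A∩Parcel B| = 0.8167.
|Parcel A ∖ Parcel B| = |Parcel A| − |Parcel A∩Parcel B| = 13 − 0.8167 = 12.18.

12.18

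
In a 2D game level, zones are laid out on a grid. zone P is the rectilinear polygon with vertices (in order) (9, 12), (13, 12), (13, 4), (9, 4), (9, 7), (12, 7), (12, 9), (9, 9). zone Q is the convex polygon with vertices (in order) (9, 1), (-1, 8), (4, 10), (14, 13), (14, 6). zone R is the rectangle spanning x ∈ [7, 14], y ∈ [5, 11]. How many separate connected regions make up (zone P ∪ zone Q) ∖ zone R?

2

(zone P ∪ zone Q) ∖ zone R splits into 2 disjoint pieces (area 7.0833, area 49.85).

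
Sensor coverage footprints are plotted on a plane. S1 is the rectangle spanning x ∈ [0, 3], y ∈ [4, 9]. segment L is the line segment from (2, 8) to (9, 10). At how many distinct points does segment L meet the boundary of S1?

1

The segment meets the boundary at (3,8.286).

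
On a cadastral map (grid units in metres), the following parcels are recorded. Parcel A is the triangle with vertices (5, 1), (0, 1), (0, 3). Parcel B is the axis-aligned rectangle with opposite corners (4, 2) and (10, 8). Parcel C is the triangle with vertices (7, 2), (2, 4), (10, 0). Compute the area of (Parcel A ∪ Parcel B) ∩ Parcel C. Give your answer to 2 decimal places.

The region (Parcel A ∪ Parcel B) ∩ Parcel C is the polygon with vertices (4,3.2), (7,2), (6,2), (4,3).
By the shoelace formula its area is 0.80.

0.80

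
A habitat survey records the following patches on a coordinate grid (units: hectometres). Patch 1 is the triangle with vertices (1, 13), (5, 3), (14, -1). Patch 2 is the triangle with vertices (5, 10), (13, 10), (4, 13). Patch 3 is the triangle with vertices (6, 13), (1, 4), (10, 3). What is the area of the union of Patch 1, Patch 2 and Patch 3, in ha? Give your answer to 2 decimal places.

By inclusion–exclusion:
Individual areas: |Patch 1| = 37, |Patch 2| = 12, |Patch 3| = 43.
|Patch 1∩Patch 2| = 0.
|Patch 1∩Patch 3| = 20.2389.
|Patch 2∩Patch 3| = 3.8433.
|Patch 1∩Patch 2∩Patch 3| = 0.
|Patch 1 ∪ Patch 2 ∪ Patch 3| = 92 − 24.0822 + 0 = 67.92.

67.92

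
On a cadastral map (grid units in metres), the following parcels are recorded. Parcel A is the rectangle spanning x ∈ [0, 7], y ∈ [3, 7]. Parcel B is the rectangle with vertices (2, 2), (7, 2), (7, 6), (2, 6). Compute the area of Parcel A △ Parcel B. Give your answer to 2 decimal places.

18.00

|Parcel A∩Parcel B|: x∈[2,7], y∈[3,6] → 5·3 = 15.
|Parcel A △ Parcel B| = |Parcel A| + |Parcel B| − 2·|Parcel A∩Parcel B| = 28 + 20 − 30 = 18.00.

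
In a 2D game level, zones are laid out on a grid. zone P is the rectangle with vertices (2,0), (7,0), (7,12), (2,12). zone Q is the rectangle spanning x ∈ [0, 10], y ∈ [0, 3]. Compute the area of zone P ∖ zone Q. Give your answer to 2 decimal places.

45.00

|zone P∩zone Q|: x∈[2,7], y∈[0,3] → 5·3 = 15.
|zone P| = 60.
|zone P ∖ zone Q| = |zone P| − |zone P∩zone Q| = 60 − 15 = 45.00.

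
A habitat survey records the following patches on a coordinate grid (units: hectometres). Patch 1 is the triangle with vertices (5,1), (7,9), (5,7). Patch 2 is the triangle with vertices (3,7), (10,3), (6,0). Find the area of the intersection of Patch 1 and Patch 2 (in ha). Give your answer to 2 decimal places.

The intersection is the polygon with vertices (5.21,1.842), (5,2.333), (5,5.857), (6.062,5.25).
By the shoelace formula its area is 2.44.

2.44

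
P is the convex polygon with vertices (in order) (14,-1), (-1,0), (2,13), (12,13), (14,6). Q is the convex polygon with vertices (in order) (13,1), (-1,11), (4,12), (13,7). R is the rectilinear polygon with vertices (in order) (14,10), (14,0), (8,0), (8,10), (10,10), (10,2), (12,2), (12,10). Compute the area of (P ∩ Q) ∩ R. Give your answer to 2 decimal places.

16.71

|P ∩ Q| = 56.3488.
|(P ∩ Q) ∩ R| = 16.71.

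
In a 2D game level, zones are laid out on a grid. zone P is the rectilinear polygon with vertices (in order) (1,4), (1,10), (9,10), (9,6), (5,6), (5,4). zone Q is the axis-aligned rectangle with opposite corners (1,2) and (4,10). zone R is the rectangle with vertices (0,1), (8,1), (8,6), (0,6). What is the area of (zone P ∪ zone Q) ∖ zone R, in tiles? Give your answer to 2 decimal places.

32.00

|zone P ∪ zone Q| = 46.
|(zone P ∪ zone Q) ∩ zone R| = 14.
|(zone P ∪ zone Q) ∖ zone R| = 46 − 14 = 32.00.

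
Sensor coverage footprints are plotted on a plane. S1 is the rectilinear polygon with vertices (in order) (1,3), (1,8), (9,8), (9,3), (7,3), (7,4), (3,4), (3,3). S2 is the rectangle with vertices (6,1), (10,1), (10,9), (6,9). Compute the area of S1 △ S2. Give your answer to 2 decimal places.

|S1| = 36, |S2| = 32, |S1∩S2| = 14.
|S1 △ S2| = |S1| + |S2| − 2·|S1∩S2| = 36 + 32 − 28 = 40.00.

40.00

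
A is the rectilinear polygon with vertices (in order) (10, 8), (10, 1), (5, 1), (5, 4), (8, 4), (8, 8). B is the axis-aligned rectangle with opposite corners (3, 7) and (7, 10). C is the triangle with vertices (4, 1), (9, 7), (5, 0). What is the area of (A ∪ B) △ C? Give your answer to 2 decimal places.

|A ∪ B| = 35.
|(A ∪ B) ∩ C| = 3.2107.
|(A ∪ B) △ C| = 35 + 5.5 − 6.4214 = 34.08.

34.08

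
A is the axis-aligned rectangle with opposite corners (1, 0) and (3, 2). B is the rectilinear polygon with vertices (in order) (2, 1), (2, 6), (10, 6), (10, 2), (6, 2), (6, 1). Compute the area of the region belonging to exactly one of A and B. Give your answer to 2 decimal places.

|A| = 4, |B| = 36, |A∩B| = 1.
|A △ B| = |A| + |B| − 2·|A∩B| = 4 + 36 − 2 = 38.00.

38.00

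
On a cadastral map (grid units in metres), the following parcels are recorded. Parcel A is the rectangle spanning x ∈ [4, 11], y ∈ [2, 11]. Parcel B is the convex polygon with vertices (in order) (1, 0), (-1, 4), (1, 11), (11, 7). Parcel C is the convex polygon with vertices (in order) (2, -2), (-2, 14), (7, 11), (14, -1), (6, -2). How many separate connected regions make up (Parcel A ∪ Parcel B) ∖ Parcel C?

2

(Parcel A ∪ Parcel B) ∖ Parcel C splits into 2 disjoint pieces (area 6.0255, area 13.7143).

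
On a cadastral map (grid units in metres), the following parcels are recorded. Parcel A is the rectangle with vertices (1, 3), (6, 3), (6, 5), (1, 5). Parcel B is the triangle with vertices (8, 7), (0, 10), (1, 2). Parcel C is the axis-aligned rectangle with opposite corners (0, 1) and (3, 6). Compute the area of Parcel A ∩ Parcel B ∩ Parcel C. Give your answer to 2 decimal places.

3.87

The intersection is the polygon with vertices (1,5), (3,5), (3,3.429), (2.4,3), (1,3).
By the shoelace formula its area is 3.87.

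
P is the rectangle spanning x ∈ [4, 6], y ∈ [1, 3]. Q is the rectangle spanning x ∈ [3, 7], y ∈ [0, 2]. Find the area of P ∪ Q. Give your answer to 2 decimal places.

By inclusion–exclusion:
Individual areas: |P| = 4, |Q| = 8.
|P∩Q|: x∈[4,6], y∈[1,2] → 2·1 = 2.
|P ∪ Q| = 12 − 2 = 10.00.

10.00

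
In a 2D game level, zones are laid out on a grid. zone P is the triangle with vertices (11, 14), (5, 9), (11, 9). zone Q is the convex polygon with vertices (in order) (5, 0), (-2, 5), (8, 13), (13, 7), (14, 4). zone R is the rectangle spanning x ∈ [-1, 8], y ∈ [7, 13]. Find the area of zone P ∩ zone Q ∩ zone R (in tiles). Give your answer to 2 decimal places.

3.75

The intersection is the polygon with vertices (5,9), (8,11.5), (8,9).
By the shoelace formula its area is 3.75.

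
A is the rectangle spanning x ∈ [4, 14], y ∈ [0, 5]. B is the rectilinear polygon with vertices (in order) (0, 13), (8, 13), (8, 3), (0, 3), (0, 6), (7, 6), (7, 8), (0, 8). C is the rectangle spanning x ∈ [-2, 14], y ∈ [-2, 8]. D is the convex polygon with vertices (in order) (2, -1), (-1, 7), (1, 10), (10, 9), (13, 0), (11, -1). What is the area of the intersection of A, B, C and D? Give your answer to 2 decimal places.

8.00

The intersection is the polygon with vertices (8,3), (4,3), (4,5), (8,5).
By the shoelace formula its area is 8.00.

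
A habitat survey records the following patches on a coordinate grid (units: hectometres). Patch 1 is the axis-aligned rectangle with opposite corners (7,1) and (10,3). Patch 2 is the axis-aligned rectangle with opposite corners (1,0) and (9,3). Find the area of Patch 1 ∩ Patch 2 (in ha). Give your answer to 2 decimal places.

|Patch 1∩Patch 2|: x∈[7,9], y∈[1,3] → 2·2 = 4.

4.00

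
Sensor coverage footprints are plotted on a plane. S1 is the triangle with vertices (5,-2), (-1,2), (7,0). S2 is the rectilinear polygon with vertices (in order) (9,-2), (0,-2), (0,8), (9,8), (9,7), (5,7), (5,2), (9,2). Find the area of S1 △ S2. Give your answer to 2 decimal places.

|S1| = 10, |S2| = 70, |S1∩S2| = 9.7917.
|S1 △ S2| = |S1| + |S2| − 2·|S1∩S2| = 10 + 70 − 19.5833 = 60.42.

60.42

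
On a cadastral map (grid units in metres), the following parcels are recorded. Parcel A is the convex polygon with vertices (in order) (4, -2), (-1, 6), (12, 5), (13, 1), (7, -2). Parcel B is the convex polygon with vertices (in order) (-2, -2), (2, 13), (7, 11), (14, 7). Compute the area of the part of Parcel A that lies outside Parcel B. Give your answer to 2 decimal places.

|Parcel A| = 73.5, |Parcel A∩Parcel B| = 29.7932.
|Parcel A ∖ Parcel B| = |Parcel A| − |Parcel A∩Parcel B| = 73.5 − 29.7932 = 43.71.

43.71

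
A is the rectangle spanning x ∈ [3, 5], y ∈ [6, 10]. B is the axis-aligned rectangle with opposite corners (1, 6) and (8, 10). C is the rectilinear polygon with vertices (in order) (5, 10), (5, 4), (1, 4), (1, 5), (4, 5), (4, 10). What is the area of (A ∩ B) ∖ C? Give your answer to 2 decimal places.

4.00

|A ∩ B| = 8.
|(A ∩ B) ∩ C| = 4.
|(A ∩ B) ∖ C| = 8 − 4 = 4.00.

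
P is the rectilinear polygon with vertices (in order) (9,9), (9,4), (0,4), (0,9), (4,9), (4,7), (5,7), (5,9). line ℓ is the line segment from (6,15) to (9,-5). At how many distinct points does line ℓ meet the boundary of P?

The segment meets the boundary at (7.65,4), (6.9,9).

2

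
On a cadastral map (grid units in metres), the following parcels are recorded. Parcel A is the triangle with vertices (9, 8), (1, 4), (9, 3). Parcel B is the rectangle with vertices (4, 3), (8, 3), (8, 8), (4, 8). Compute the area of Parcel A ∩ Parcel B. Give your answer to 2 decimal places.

The intersection is the polygon with vertices (8,7.5), (8,3.125), (4,3.625), (4,5.5).
By the shoelace formula its area is 12.50.

12.50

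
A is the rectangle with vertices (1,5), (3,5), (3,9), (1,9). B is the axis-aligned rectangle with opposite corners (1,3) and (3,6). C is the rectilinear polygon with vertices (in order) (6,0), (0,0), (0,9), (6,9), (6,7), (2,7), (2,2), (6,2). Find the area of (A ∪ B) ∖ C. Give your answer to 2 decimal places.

4.00

|A ∪ B| = 12.
|(A ∪ B) ∩ C| = 8.
|(A ∪ B) ∖ C| = 12 − 8 = 4.00.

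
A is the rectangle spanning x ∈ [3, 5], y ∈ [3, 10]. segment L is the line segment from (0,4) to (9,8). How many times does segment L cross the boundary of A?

The segment meets the boundary at (5,6.222), (3,5.333).

2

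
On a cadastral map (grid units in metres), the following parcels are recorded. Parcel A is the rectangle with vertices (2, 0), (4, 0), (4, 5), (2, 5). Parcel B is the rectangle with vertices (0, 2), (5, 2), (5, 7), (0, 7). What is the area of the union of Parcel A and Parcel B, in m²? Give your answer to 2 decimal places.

29.00

By inclusion–exclusion:
Individual areas: |Parcel A| = 10, |Parcel B| = 25.
|Parcel A∩Parcel B|: x∈[2,4], y∈[2,5] → 2·3 = 6.
|Parcel A ∪ Parcel B| = 35 − 6 = 29.00.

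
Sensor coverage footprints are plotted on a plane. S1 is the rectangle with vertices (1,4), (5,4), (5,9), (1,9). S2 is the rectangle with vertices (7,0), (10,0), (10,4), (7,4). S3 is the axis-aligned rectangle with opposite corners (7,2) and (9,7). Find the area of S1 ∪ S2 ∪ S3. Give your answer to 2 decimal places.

By inclusion–exclusion:
Individual areas: |S1| = 20, |S2| = 12, |S3| = 10.
|S1∩S2| = 0 (no overlap).
|S1∩S3| = 0 (no overlap).
|S2∩S3|: x∈[7,9], y∈[2,4] → 2·2 = 4.
|S1∩S2∩S3| = 0.
|S1 ∪ S2 ∪ S3| = 42 − 4 + 0 = 38.00.

38.00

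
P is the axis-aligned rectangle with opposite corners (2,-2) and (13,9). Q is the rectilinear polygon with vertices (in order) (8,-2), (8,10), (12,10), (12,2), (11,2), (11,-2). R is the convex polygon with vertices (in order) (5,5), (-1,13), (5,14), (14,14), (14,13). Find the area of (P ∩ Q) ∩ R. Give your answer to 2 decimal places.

1.00

The region (P ∩ Q) ∩ R is the polygon with vertices (8,9), (9.5,9), (8,7.667).
By the shoelace formula its area is 1.00.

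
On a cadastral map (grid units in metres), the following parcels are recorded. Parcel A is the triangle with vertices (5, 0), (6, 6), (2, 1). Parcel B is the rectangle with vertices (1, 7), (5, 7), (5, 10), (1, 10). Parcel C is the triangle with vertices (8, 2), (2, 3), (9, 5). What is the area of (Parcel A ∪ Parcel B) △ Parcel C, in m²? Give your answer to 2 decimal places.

|Parcel A ∪ Parcel B| = 21.5.
|(Parcel A ∪ Parcel B) ∩ Parcel C| = 2.1684.
|(Parcel A ∪ Parcel B) △ Parcel C| = 21.5 + 9.5 − 4.3369 = 26.66.

26.66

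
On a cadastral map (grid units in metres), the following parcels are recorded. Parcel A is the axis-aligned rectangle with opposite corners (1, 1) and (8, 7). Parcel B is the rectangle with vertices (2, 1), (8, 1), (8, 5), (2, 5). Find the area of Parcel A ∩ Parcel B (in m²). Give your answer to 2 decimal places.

24.00

|Parcel A∩Parcel B|: x∈[2,8], y∈[1,5] → 6·4 = 24.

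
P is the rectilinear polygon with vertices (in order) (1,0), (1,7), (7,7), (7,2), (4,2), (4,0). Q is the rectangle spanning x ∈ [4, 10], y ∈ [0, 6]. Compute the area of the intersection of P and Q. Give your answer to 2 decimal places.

12.00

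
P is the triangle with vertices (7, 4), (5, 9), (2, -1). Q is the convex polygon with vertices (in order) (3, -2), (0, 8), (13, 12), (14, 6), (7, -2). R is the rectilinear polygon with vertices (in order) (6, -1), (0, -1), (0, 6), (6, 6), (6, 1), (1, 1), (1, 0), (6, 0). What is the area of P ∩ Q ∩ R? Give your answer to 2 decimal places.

11.39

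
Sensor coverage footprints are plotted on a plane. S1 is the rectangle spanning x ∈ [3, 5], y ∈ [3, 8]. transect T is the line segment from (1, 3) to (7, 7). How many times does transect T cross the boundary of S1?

The segment meets the boundary at (5,5.667), (3,4.333).

2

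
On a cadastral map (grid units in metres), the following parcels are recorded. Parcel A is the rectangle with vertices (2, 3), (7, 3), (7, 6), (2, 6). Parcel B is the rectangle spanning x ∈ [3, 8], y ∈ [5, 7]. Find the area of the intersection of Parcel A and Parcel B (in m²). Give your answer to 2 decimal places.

4.00

|Parcel A∩Parcel B|: x∈[3,7], y∈[5,6] → 4·1 = 4.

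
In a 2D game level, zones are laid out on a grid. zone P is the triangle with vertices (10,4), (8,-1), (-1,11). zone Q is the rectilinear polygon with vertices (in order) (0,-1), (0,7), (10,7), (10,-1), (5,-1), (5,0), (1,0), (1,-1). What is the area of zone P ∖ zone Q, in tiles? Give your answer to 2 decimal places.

|zone P| = 34.5, |zone P∩zone Q| = 27.9286.
|zone P ∖ zone Q| = |zone P| − |zone P∩zone Q| = 34.5 − 27.9286 = 6.57.

6.57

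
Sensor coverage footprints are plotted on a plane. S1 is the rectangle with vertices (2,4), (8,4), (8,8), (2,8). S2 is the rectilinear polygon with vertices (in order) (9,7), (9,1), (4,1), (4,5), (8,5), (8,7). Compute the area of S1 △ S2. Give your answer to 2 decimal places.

38.00

|S1| = 24, |S2| = 22, |S1∩S2| = 4.
|S1 △ S2| = |S1| + |S2| − 2·|S1∩S2| = 24 + 22 − 8 = 38.00.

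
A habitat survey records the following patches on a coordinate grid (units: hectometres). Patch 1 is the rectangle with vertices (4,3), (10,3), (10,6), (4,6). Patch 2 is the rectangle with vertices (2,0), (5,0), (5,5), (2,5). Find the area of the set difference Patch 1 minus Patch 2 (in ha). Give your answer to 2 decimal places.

|Patch 1∩Patch 2|: x∈[4,5], y∈[3,5] → 1·2 = 2.
|Patch 1| = 18.
|Patch 1 ∖ Patch 2| = |Patch 1| − |Patch 1∩Patch 2| = 18 − 2 = 16.00.

16.00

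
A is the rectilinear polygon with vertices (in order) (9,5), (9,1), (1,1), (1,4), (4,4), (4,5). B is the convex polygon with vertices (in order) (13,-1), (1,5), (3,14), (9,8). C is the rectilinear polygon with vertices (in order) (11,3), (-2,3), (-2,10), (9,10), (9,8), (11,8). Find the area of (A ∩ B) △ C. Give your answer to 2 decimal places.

|A ∩ B| = 14.
|(A ∩ B) ∩ C| = 10.
|(A ∩ B) △ C| = 14 + 87 − 20 = 81.00.

81.00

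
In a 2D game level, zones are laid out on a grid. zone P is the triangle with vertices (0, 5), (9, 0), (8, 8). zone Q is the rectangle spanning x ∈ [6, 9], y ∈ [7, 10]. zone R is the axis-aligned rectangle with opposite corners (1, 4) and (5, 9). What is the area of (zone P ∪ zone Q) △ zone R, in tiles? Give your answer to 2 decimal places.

|zone P ∪ zone Q| = 41.1875.
|(zone P ∪ zone Q) ∩ zone R| = 8.3222.
|(zone P ∪ zone Q) △ zone R| = 41.1875 + 20 − 16.6444 = 44.54.

44.54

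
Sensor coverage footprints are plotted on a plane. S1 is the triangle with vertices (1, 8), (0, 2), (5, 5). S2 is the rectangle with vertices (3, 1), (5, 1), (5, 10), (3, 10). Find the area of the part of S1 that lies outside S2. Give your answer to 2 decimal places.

|S1| = 13.5, |S1∩S2| = 2.7.
|S1 ∖ S2| = |S1| − |S1∩S2| = 13.5 − 2.7 = 10.80.

10.80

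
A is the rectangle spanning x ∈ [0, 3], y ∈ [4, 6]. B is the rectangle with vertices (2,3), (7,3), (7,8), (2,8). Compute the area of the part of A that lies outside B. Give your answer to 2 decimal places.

|A∩B|: x∈[2,3], y∈[4,6] → 1·2 = 2.
|A| = 6.
|A ∖ B| = |A| − |A∩B| = 6 − 2 = 4.00.

4.00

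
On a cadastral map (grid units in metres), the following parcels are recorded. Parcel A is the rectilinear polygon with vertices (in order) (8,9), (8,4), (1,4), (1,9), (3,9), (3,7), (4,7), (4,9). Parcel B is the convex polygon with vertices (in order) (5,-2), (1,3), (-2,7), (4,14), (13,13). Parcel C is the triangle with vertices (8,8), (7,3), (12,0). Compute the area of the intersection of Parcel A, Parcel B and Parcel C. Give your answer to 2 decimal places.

1.60

The intersection is the polygon with vertices (7.2,4), (8,8), (8,4).
By the shoelace formula its area is 1.60.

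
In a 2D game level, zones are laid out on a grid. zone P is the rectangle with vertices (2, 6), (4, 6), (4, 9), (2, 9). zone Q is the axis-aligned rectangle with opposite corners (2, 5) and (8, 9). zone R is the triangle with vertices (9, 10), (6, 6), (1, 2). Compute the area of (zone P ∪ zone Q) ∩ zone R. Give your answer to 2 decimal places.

The region (zone P ∪ zone Q) ∩ zone R is the polygon with vertices (8,8.667), (6,6), (4.75,5), (4,5), (8,9).
By the shoelace formula its area is 2.71.

2.71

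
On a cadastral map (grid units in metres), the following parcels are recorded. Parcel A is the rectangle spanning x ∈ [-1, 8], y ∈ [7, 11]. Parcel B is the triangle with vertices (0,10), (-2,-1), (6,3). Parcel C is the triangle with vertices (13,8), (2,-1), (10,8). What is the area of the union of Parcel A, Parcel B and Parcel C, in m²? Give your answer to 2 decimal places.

84.68

By inclusion–exclusion:
Individual areas: |Parcel A| = 36, |Parcel B| = 40, |Parcel C| = 13.5.
|Parcel A∩Parcel B| = 4.6753.
|Parcel A∩Parcel C| = 0.
|Parcel B∩Parcel C| = 0.1455.
|Parcel A∩Parcel B∩Parcel C| = 0.
|Parcel A ∪ Parcel B ∪ Parcel C| = 89.5 − 4.8208 + 0 = 84.68.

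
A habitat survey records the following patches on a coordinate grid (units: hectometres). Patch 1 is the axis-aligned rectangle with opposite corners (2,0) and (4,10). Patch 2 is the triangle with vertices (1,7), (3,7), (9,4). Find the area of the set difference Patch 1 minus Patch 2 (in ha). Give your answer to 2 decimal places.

18.75

|Patch 1| = 20, |Patch 1∩Patch 2| = 1.25.
|Patch 1 ∖ Patch 2| = |Patch 1| − |Patch 1∩Patch 2| = 20 − 1.25 = 18.75.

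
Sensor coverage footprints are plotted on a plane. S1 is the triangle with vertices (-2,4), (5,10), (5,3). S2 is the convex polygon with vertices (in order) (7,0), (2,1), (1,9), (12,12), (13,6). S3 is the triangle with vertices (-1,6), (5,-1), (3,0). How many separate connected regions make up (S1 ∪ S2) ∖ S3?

3

(S1 ∪ S2) ∖ S3 splits into 3 disjoint pieces (area 101.2941, area 0.1154, area 1.9147).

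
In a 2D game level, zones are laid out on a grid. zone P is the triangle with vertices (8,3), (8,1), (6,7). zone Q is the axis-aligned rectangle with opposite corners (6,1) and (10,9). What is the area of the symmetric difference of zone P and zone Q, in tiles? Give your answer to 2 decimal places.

|zone P| = 2, |zone Q| = 32, |zone P∩zone Q| = 2.
|zone P △ zone Q| = |zone P| + |zone Q| − 2·|zone P∩zone Q| = 2 + 32 − 4 = 30.00.

30.00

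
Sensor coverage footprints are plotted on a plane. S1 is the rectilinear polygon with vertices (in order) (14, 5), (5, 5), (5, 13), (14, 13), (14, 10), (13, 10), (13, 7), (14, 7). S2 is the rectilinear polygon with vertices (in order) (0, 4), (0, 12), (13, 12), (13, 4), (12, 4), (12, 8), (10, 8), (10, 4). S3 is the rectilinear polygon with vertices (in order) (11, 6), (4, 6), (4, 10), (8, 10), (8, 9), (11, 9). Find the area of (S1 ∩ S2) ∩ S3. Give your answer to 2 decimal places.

The region (S1 ∩ S2) ∩ S3 is the polygon with vertices (10,8), (10,6), (5,6), (5,10), (8,10), (8,9), (11,9), (11,8).
By the shoelace formula its area is 19.00.

19.00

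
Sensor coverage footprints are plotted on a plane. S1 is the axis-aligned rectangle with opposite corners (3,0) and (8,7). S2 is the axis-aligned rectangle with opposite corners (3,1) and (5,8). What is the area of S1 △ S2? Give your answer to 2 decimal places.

|S1∩S2|: x∈[3,5], y∈[1,7] → 2·6 = 12.
|S1 △ S2| = |S1| + |S2| − 2·|S1∩S2| = 35 + 14 − 24 = 25.00.

25.00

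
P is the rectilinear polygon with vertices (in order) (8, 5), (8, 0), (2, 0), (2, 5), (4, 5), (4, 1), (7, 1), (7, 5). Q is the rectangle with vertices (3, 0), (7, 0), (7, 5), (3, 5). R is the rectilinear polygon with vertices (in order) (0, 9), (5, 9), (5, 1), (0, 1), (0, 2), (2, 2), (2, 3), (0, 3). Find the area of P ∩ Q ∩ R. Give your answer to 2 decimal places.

4.00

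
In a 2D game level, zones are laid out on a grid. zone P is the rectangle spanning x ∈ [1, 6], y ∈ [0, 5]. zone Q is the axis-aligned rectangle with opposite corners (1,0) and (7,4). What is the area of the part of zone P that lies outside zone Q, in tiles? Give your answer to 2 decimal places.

|zone P∩zone Q|: x∈[1,6], y∈[0,4] → 5·4 = 20.
|zone P| = 25.
|zone P ∖ zone Q| = |zone P| − |zone P∩zone Q| = 25 − 20 = 5.00.

5.00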